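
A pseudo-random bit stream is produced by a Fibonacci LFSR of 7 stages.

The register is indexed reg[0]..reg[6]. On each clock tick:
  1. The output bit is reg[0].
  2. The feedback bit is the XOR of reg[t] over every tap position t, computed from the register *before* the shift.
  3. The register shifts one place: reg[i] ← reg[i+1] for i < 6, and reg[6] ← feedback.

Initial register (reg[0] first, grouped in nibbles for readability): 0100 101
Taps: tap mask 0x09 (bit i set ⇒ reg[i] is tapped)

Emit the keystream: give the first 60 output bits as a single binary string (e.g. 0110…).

010010100011011100011111110000111011110010110010010000001000

tick  register→output (feedback)
  0  0100101→0 (0)
  1  1001010→1 (0)
  2  0010100→0 (0)
  3  0101000→0 (1)
  4  1010001→1 (1)
  5  0100011→0 (0)
  6  1000110→1 (1)
  7  0001101→0 (1)
  8  0011011→0 (1)
  9  0110111→0 (0)
 10  1101110→1 (0)
 11  1011100→1 (0)
 12  0111000→0 (1)
 13  1110001→1 (1)
 14  1100011→1 (1)
 15  1000111→1 (1)
 16  0001111→0 (1)
 17  0011111→0 (1)
 18  0111111→0 (1)
 19  1111111→1 (0)
 20  1111110→1 (0)
 21  1111100→1 (0)
 22  1111000→1 (0)
 23  1110000→1 (1)
 24  1100001→1 (1)
 25  1000011→1 (1)
 26  0000111→0 (0)
 27  0001110→0 (1)
 28  0011101→0 (1)
 29  0111011→0 (1)
 30  1110111→1 (1)
 31  1101111→1 (0)
 32  1011110→1 (0)
 33  0111100→0 (1)
 34  1111001→1 (0)
 35  1110010→1 (1)
 36  1100101→1 (1)
 37  1001011→1 (0)
 38  0010110→0 (0)
 39  0101100→0 (1)
 40  1011001→1 (0)
 41  0110010→0 (0)
 42  1100100→1 (1)
 43  1001001→1 (0)
 44  0010010→0 (0)
 45  0100100→0 (0)
 46  1001000→1 (0)
 47  0010000→0 (0)
 48  0100000→0 (0)
 49  1000000→1 (1)
 50  0000001→0 (0)
 51  0000010→0 (0)
 52  0000100→0 (0)
 53  0001000→0 (1)
 54  0010001→0 (0)
 55  0100010→0 (0)
 56  1000100→1 (1)
 57  0001001→0 (1)
 58  0010011→0 (0)
 59  0100110→0 (0)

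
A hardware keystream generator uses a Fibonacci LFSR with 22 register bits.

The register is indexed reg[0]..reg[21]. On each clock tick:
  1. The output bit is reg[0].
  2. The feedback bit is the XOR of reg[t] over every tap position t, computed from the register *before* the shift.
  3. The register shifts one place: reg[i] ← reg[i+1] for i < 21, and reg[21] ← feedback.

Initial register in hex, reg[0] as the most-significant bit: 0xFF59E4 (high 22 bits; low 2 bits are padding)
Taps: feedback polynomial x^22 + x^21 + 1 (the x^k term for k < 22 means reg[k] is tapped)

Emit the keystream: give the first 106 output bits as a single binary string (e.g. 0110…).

k : reg_k → out_k, fb_k
0: 1111111101011001111001 → 1, fb=0
1: 1111111010110011110010 → 1, fb=1
2: 1111110101100111100101 → 1, fb=0
3: 1111101011001111001010 → 1, fb=1
4: 1111010110011110010101 → 1, fb=0
5: 1110101100111100101010 → 1, fb=1
6: 1101011001111001010101 → 1, fb=0
7: 1010110011110010101010 → 1, fb=1
8: 0101100111100101010101 → 0, fb=1
9: 1011001111001010101011 → 1, fb=0
10: 0110011110010101010110 → 0, fb=0
11: 1100111100101010101100 → 1, fb=1
12: 1001111001010101011001 → 1, fb=0
13: 0011110010101010110010 → 0, fb=0
14: 0111100101010101100100 → 0, fb=0
15: 1111001010101011001000 → 1, fb=1
16: 1110010101010110010001 → 1, fb=0
17: 1100101010101100100010 → 1, fb=1
18: 1001010101011001000101 → 1, fb=0
19: 0010101010110010001010 → 0, fb=0
20: 0101010101100100010100 → 0, fb=0
21: 1010101011001000101000 → 1, fb=1
22: 0101010110010001010001 → 0, fb=1
23: 1010101100100010100011 → 1, fb=0
24: 0101011001000101000110 → 0, fb=0
25: 1010110010001010001100 → 1, fb=1
26: 0101100100010100011001 → 0, fb=1
27: 1011001000101000110011 → 1, fb=0
28: 0110010001010001100110 → 0, fb=0
29: 1100100010100011001100 → 1, fb=1
30: 1001000101000110011001 → 1, fb=0
31: 0010001010001100110010 → 0, fb=0
32: 0100010100011001100100 → 0, fb=0
33: 1000101000110011001000 → 1, fb=1
34: 0001010001100110010001 → 0, fb=1
35: 0010100011001100100011 → 0, fb=1
36: 0101000110011001000111 → 0, fb=1
37: 1010001100110010001111 → 1, fb=0
38: 0100011001100100011110 → 0, fb=0
39: 1000110011001000111100 → 1, fb=1
40: 0001100110010001111001 → 0, fb=1
41: 0011001100100011110011 → 0, fb=1
42: 0110011001000111100111 → 0, fb=1
43: 1100110010001111001111 → 1, fb=0
44: 1001100100011110011110 → 1, fb=1
45: 0011001000111100111101 → 0, fb=1
46: 0110010001111001111011 → 0, fb=1
47: 1100100011110011110111 → 1, fb=0
48: 1001000111100111101110 → 1, fb=1
49: 0010001111001111011101 → 0, fb=1
50: 0100011110011110111011 → 0, fb=1
51: 1000111100111101110111 → 1, fb=0
52: 0001111001111011101110 → 0, fb=0
53: 0011110011110111011100 → 0, fb=0
54: 0111100111101110111000 → 0, fb=0
55: 1111001111011101110000 → 1, fb=1
56: 1110011110111011100001 → 1, fb=0
57: 1100111101110111000010 → 1, fb=1
58: 1001111011101110000101 → 1, fb=0
59: 0011110111011100001010 → 0, fb=0
60: 0111101110111000010100 → 0, fb=0
61: 1111011101110000101000 → 1, fb=1
62: 1110111011100001010001 → 1, fb=0
63: 1101110111000010100010 → 1, fb=1
64: 1011101110000101000101 → 1, fb=0
65: 0111011100001010001010 → 0, fb=0
66: 1110111000010100010100 → 1, fb=1
67: 1101110000101000101001 → 1, fb=0
68: 1011100001010001010010 → 1, fb=1
69: 0111000010100010100101 → 0, fb=1
70: 1110000101000101001011 → 1, fb=0
71: 1100001010001010010110 → 1, fb=1
72: 1000010100010100101101 → 1, fb=0
73: 0000101000101001011010 → 0, fb=0
74: 0001010001010010110100 → 0, fb=0
75: 0010100010100101101000 → 0, fb=0
76: 0101000101001011010000 → 0, fb=0
77: 1010001010010110100000 → 1, fb=1
78: 0100010100101101000001 → 0, fb=1
79: 1000101001011010000011 → 1, fb=0
80: 0001010010110100000110 → 0, fb=0
81: 0010100101101000001100 → 0, fb=0
82: 0101001011010000011000 → 0, fb=0
83: 1010010110100000110000 → 1, fb=1
84: 0100101101000001100001 → 0, fb=1
85: 1001011010000011000011 → 1, fb=0
86: 0010110100000110000110 → 0, fb=0
87: 0101101000001100001100 → 0, fb=0
88: 1011010000011000011000 → 1, fb=1
89: 0110100000110000110001 → 0, fb=1
90: 1101000001100001100011 → 1, fb=0
91: 1010000011000011000110 → 1, fb=1
92: 0100000110000110001101 → 0, fb=1
93: 1000001100001100011011 → 1, fb=0
94: 0000011000011000110110 → 0, fb=0
95: 0000110000110001101100 → 0, fb=0
96: 0001100001100011011000 → 0, fb=0
97: 0011000011000110110000 → 0, fb=0
98: 0110000110001101100000 → 0, fb=0
99: 1100001100011011000000 → 1, fb=1
100: 1000011000110110000001 → 1, fb=0
101: 0000110001101100000010 → 0, fb=0
102: 0001100011011000000100 → 0, fb=0
103: 0011000110110000001000 → 0, fb=0
104: 0110001101100000010000 → 0, fb=0
105: 1100011011000000100000 → 1, fb=1

1111111101011001111001010101011001000101000110011001000111100111101110111000010100010100101101000001100001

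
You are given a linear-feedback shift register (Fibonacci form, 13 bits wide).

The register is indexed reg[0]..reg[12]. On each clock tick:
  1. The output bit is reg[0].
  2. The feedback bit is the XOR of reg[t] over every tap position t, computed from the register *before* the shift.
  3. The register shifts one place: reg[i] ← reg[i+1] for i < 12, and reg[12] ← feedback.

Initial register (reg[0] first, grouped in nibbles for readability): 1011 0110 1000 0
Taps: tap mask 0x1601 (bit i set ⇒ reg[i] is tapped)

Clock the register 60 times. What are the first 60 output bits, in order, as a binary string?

tick  register→output (feedback)
  0  1011011010000→1 (1)
  1  0110110100001→0 (1)
  2  1101101000011→1 (0)
  3  1011010000110→1 (0)
  4  0110100001100→0 (0)
  5  1101000011000→1 (0)
  6  1010000110000→1 (1)
  7  0100001100001→0 (1)
  8  1000011000011→1 (0)
  9  0000110000110→0 (1)
 10  0001100001101→0 (1)
 11  0011000011011→0 (0)
 12  0110000110110→0 (1)
 13  1100001101101→1 (0)
 14  1000011011010→1 (0)
 15  0000110110100→0 (1)
 16  0001101101001→0 (0)
 17  0011011010010→0 (0)
 18  0110110100100→0 (1)
 19  1101101001001→1 (1)
 20  1011010010011→1 (0)
 21  0110100100110→0 (1)
 22  1101001001101→1 (0)
 23  1010010011010→1 (0)
 24  0100100110100→0 (1)
 25  1001001101001→1 (1)
 26  0010011010011→0 (1)
 27  0100110100111→0 (0)
 28  1001101001110→1 (1)
 29  0011010011101→0 (1)
 30  0110100111011→0 (0)
 31  1101001110110→1 (0)
 32  1010011101100→1 (1)
 33  0100111011001→0 (0)
 34  1001110110010→1 (1)
 35  0011101100101→0 (0)
 36  0111011001010→0 (1)
 37  1110110010101→1 (1)
 38  1101100101011→1 (1)
 39  1011001010111→1 (1)
 40  0110010101111→0 (1)
 41  1100101011111→1 (0)
 42  1001010111110→1 (1)
 43  0010101111101→0 (1)
 44  0101011111011→0 (0)
 45  1010111110110→1 (0)
 46  0101111101100→0 (0)
 47  1011111011000→1 (0)
 48  0111110110000→0 (0)
 49  1111101100000→1 (1)
 50  1111011000001→1 (0)
 51  1110110000010→1 (1)
 52  1101100000101→1 (1)
 53  1011000001011→1 (1)
 54  0110000010111→0 (0)
 55  1100000101110→1 (1)
 56  1000001011101→1 (0)
 57  0000010111010→0 (1)
 58  0000101110101→0 (0)
 59  0001011101010→0 (1)

101101101000011000011011010010011010011101100101011111011000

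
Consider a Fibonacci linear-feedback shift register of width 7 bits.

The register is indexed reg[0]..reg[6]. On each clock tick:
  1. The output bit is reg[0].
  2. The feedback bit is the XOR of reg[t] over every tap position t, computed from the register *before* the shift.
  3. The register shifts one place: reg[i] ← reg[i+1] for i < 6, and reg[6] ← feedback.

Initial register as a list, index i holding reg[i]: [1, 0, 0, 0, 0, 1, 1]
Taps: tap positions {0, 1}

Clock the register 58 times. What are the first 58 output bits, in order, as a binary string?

1000011100010010011011010110111101100011010010111011100110

step | reg (before) | out | fb
   0 | 1000011 | 1 | 1
   1 | 0000111 | 0 | 0
   2 | 0001110 | 0 | 0
   3 | 0011100 | 0 | 0
   4 | 0111000 | 0 | 1
   5 | 1110001 | 1 | 0
   6 | 1100010 | 1 | 0
   7 | 1000100 | 1 | 1
   8 | 0001001 | 0 | 0
   9 | 0010010 | 0 | 0
  10 | 0100100 | 0 | 1
  11 | 1001001 | 1 | 1
  12 | 0010011 | 0 | 0
  13 | 0100110 | 0 | 1
  14 | 1001101 | 1 | 1
  15 | 0011011 | 0 | 0
  16 | 0110110 | 0 | 1
  17 | 1101101 | 1 | 0
  18 | 1011010 | 1 | 1
  19 | 0110101 | 0 | 1
  20 | 1101011 | 1 | 0
  21 | 1010110 | 1 | 1
  22 | 0101101 | 0 | 1
  23 | 1011011 | 1 | 1
  24 | 0110111 | 0 | 1
  25 | 1101111 | 1 | 0
  26 | 1011110 | 1 | 1
  27 | 0111101 | 0 | 1
  28 | 1111011 | 1 | 0
  29 | 1110110 | 1 | 0
  30 | 1101100 | 1 | 0
  31 | 1011000 | 1 | 1
  32 | 0110001 | 0 | 1
  33 | 1100011 | 1 | 0
  34 | 1000110 | 1 | 1
  35 | 0001101 | 0 | 0
  36 | 0011010 | 0 | 0
  37 | 0110100 | 0 | 1
  38 | 1101001 | 1 | 0
  39 | 1010010 | 1 | 1
  40 | 0100101 | 0 | 1
  41 | 1001011 | 1 | 1
  42 | 0010111 | 0 | 0
  43 | 0101110 | 0 | 1
  44 | 1011101 | 1 | 1
  45 | 0111011 | 0 | 1
  46 | 1110111 | 1 | 0
  47 | 1101110 | 1 | 0
  48 | 1011100 | 1 | 1
  49 | 0111001 | 0 | 1
  50 | 1110011 | 1 | 0
  51 | 1100110 | 1 | 0
  52 | 1001100 | 1 | 1
  53 | 0011001 | 0 | 0
  54 | 0110010 | 0 | 1
  55 | 1100101 | 1 | 0
  56 | 1001010 | 1 | 1
  57 | 0010101 | 0 | 0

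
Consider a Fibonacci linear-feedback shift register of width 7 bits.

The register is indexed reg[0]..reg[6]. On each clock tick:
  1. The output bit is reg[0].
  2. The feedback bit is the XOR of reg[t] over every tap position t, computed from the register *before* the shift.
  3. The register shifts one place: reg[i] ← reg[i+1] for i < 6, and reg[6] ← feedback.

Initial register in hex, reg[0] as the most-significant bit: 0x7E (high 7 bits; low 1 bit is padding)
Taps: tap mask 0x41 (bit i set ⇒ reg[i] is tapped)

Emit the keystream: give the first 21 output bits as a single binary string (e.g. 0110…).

k : reg_k → out_k, fb_k
0: 0111111 → 0, fb=1
1: 1111111 → 1, fb=0
2: 1111110 → 1, fb=1
3: 1111101 → 1, fb=0
4: 1111010 → 1, fb=1
5: 1110101 → 1, fb=0
6: 1101010 → 1, fb=1
7: 1010101 → 1, fb=0
8: 0101010 → 0, fb=0
9: 1010100 → 1, fb=1
10: 0101001 → 0, fb=1
11: 1010011 → 1, fb=0
12: 0100110 → 0, fb=0
13: 1001100 → 1, fb=1
14: 0011001 → 0, fb=1
15: 0110011 → 0, fb=1
16: 1100111 → 1, fb=0
17: 1001110 → 1, fb=1
18: 0011101 → 0, fb=1
19: 0111011 → 0, fb=1
20: 1110111 → 1, fb=0

011111110101010011001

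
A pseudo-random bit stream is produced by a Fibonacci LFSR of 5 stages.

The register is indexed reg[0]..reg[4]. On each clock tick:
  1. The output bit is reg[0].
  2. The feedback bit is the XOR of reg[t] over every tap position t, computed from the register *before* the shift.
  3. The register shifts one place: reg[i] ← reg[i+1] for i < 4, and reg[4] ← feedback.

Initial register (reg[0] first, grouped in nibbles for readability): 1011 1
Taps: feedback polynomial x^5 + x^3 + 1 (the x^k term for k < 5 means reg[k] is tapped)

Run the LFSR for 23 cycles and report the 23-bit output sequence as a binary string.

10111011000111110011010

tick  register→output (feedback)
  0  10111→1 (0)
  1  01110→0 (1)
  2  11101→1 (1)
  3  11011→1 (0)
  4  10110→1 (0)
  5  01100→0 (0)
  6  11000→1 (1)
  7  10001→1 (1)
  8  00011→0 (1)
  9  00111→0 (1)
 10  01111→0 (1)
 11  11111→1 (0)
 12  11110→1 (0)
 13  11100→1 (1)
 14  11001→1 (1)
 15  10011→1 (0)
 16  00110→0 (1)
 17  01101→0 (0)
 18  11010→1 (0)
 19  10100→1 (1)
 20  01001→0 (0)
 21  10010→1 (0)
 22  00100→0 (0)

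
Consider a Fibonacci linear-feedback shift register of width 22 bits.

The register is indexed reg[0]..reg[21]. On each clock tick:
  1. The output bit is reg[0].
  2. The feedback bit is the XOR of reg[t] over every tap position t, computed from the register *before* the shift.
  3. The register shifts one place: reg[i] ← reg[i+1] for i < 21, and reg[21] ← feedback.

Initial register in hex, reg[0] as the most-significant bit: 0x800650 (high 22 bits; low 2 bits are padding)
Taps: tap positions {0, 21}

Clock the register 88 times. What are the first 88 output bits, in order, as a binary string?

1000000000000110010100111111111111101110011101010101010100101110100110011001100011010011

tick  register→output (feedback)
  0  1000000000000110010100→1 (1)
  1  0000000000001100101001→0 (1)
  2  0000000000011001010011→0 (1)
  3  0000000000110010100111→0 (1)
  4  0000000001100101001111→0 (1)
  5  0000000011001010011111→0 (1)
  6  0000000110010100111111→0 (1)
  7  0000001100101001111111→0 (1)
  8  0000011001010011111111→0 (1)
  9  0000110010100111111111→0 (1)
 10  0001100101001111111111→0 (1)
 11  0011001010011111111111→0 (1)
 12  0110010100111111111111→0 (1)
 13  1100101001111111111111→1 (0)
 14  1001010011111111111110→1 (1)
 15  0010100111111111111101→0 (1)
 16  0101001111111111111011→0 (1)
 17  1010011111111111110111→1 (0)
 18  0100111111111111101110→0 (0)
 19  1001111111111111011100→1 (1)
 20  0011111111111110111001→0 (1)
 21  0111111111111101110011→0 (1)
 22  1111111111111011100111→1 (0)
 23  1111111111110111001110→1 (1)
 24  1111111111101110011101→1 (0)
 25  1111111111011100111010→1 (1)
 26  1111111110111001110101→1 (0)
 27  1111111101110011101010→1 (1)
 28  1111111011100111010101→1 (0)
 29  1111110111001110101010→1 (1)
 30  1111101110011101010101→1 (0)
 31  1111011100111010101010→1 (1)
 32  1110111001110101010101→1 (0)
 33  1101110011101010101010→1 (1)
 34  1011100111010101010101→1 (0)
 35  0111001110101010101010→0 (0)
 36  1110011101010101010100→1 (1)
 37  1100111010101010101001→1 (0)
 38  1001110101010101010010→1 (1)
 39  0011101010101010100101→0 (1)
 40  0111010101010101001011→0 (1)
 41  1110101010101010010111→1 (0)
 42  1101010101010100101110→1 (1)
 43  1010101010101001011101→1 (0)
 44  0101010101010010111010→0 (0)
 45  1010101010100101110100→1 (1)
 46  0101010101001011101001→0 (1)
 47  1010101010010111010011→1 (0)
 48  0101010100101110100110→0 (0)
 49  1010101001011101001100→1 (1)
 50  0101010010111010011001→0 (1)
 51  1010100101110100110011→1 (0)
 52  0101001011101001100110→0 (0)
 53  1010010111010011001100→1 (1)
 54  0100101110100110011001→0 (1)
 55  1001011101001100110011→1 (0)
 56  0010111010011001100110→0 (0)
 57  0101110100110011001100→0 (0)
 58  1011101001100110011000→1 (1)
 59  0111010011001100110001→0 (1)
 60  1110100110011001100011→1 (0)
 61  1101001100110011000110→1 (1)
 62  1010011001100110001101→1 (0)
 63  0100110011001100011010→0 (0)
 64  1001100110011000110100→1 (1)
 65  0011001100110001101001→0 (1)
 66  0110011001100011010011→0 (1)
 67  1100110011000110100111→1 (0)
 68  1001100110001101001110→1 (1)
 69  0011001100011010011101→0 (1)
 70  0110011000110100111011→0 (1)
 71  1100110001101001110111→1 (0)
 72  1001100011010011101110→1 (1)
 73  0011000110100111011101→0 (1)
 74  0110001101001110111011→0 (1)
 75  1100011010011101110111→1 (0)
 76  1000110100111011101110→1 (1)
 77  0001101001110111011101→0 (1)
 78  0011010011101110111011→0 (1)
 79  0110100111011101110111→0 (1)
 80  1101001110111011101111→1 (0)
 81  1010011101110111011110→1 (1)
 82  0100111011101110111101→0 (1)
 83  1001110111011101111011→1 (0)
 84  0011101110111011110110→0 (0)
 85  0111011101110111101100→0 (0)
 86  1110111011101111011000→1 (1)
 87  1101110111011110110001→1 (0)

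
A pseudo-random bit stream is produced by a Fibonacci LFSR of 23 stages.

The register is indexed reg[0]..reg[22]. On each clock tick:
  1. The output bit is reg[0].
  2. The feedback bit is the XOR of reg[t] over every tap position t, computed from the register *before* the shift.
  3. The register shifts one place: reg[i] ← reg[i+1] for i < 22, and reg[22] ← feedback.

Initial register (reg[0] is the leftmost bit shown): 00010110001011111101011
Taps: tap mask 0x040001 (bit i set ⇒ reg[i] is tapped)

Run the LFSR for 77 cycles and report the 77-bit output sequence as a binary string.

tick  register→output (feedback)
  0  00010110001011111101011→0 (0)
  1  00101100010111111010110→0 (1)
  2  01011000101111110101101→0 (0)
  3  10110001011111101011010→1 (0)
  4  01100010111111010110100→0 (1)
  5  11000101111110101101001→1 (1)
  6  10001011111101011010011→1 (0)
  7  00010111111010110100110→0 (0)
  8  00101111110101101001100→0 (0)
  9  01011111101011010011000→0 (1)
 10  10111111010110100110001→1 (0)
 11  01111110101101001100010→0 (0)
 12  11111101011010011000100→1 (1)
 13  11111010110100110001001→1 (1)
 14  11110101101001100010011→1 (0)
 15  11101011010011000100110→1 (1)
 16  11010110100110001001101→1 (1)
 17  10101101001100010011011→1 (0)
 18  01011010011000100110110→0 (1)
 19  10110100110001001101101→1 (1)
 20  01101001100010011011011→0 (1)
 21  11010011000100110110111→1 (0)
 22  10100110001001101101110→1 (1)
 23  01001100010011011011101→0 (1)
 24  10011000100110110111011→1 (0)
 25  00110001001101101110110→0 (1)
 26  01100010011011011101101→0 (0)
 27  11000100110110111011010→1 (0)
 28  10001001101101110110100→1 (0)
 29  00010011011011101101000→0 (0)
 30  00100110110111011010000→0 (1)
 31  01001101101110110100001→0 (0)
 32  10011011011101101000010→1 (1)
 33  00110110111011010000101→0 (0)
 34  01101101110110100001010→0 (0)
 35  11011011101101000010100→1 (0)
 36  10110111011010000101000→1 (1)
 37  01101110110100001010001→0 (1)
 38  11011101101000010100011→1 (1)
 39  10111011010000101000111→1 (1)
 40  01110110100001010001111→0 (0)
 41  11101101000010100011110→1 (0)
 42  11011010000101000111100→1 (0)
 43  10110100001010001111000→1 (0)
 44  01101000010100011110000→0 (1)
 45  11010000101000111100001→1 (1)
 46  10100001010001111000011→1 (1)
 47  01000010100011110000111→0 (0)
 48  10000101000111100001110→1 (1)
 49  00001010001111000011101→0 (1)
 50  00010100011110000111011→0 (1)
 51  00101000111100001110111→0 (1)
 52  01010001111000011101111→0 (0)
 53  10100011110000111011110→1 (0)
 54  01000111100001110111100→0 (1)
 55  10001111000011101111001→1 (0)
 56  00011110000111011110010→0 (1)
 57  00111100001110111100101→0 (0)
 58  01111000011101111001010→0 (0)
 59  11110000111011110010100→1 (0)
 60  11100001110111100101000→1 (1)
 61  11000011101111001010001→1 (0)
 62  10000111011110010100010→1 (1)
 63  00001110111100101000101→0 (0)
 64  00011101111001010001010→0 (0)
 65  00111011110010100010100→0 (1)
 66  01110111100101000101001→0 (0)
 67  11101111001010001010010→1 (0)
 68  11011110010100010100100→1 (1)
 69  10111100101000101001001→1 (1)
 70  01111001010001010010011→0 (1)
 71  11110010100010100100111→1 (1)
 72  11100101000101001001111→1 (1)
 73  11001010001010010011111→1 (0)
 74  10010100010100100111110→1 (0)
 75  00101000101001001111100→0 (1)
 76  01010001010010011111001→0 (1)

00010110001011111101011010011000100110110111011010000101000111100001110111100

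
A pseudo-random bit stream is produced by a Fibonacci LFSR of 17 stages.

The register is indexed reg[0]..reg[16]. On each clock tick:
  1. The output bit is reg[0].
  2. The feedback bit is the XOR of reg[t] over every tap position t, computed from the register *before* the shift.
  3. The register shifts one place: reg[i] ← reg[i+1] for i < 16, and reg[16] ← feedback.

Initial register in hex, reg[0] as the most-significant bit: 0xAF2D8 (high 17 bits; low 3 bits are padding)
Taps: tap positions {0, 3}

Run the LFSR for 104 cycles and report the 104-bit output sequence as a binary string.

tick  register→output (feedback)
  0  10101111001011011→1 (1)
  1  01011110010110111→0 (1)
  2  10111100101101111→1 (0)
  3  01111001011011110→0 (1)
  4  11110010110111101→1 (0)
  5  11100101101111010→1 (1)
  6  11001011011110101→1 (1)
  7  10010110111101011→1 (0)
  8  00101101111010110→0 (0)
  9  01011011110101100→0 (1)
 10  10110111101011001→1 (0)
 11  01101111010110010→0 (0)
 12  11011110101100100→1 (0)
 13  10111101011001000→1 (0)
 14  01111010110010000→0 (1)
 15  11110101100100001→1 (0)
 16  11101011001000010→1 (1)
 17  11010110010000101→1 (0)
 18  10101100100001010→1 (1)
 19  01011001000010101→0 (1)
 20  10110010000101011→1 (0)
 21  01100100001010110→0 (0)
 22  11001000010101100→1 (1)
 23  10010000101011001→1 (0)
 24  00100001010110010→0 (0)
 25  01000010101100100→0 (0)
 26  10000101011001000→1 (1)
 27  00001010110010001→0 (0)
 28  00010101100100010→0 (1)
 29  00101011001000101→0 (0)
 30  01010110010001010→0 (1)
 31  10101100100010101→1 (1)
 32  01011001000101011→0 (1)
 33  10110010001010111→1 (0)
 34  01100100010101110→0 (0)
 35  11001000101011100→1 (1)
 36  10010001010111001→1 (0)
 37  00100010101110010→0 (0)
 38  01000101011100100→0 (0)
 39  10001010111001000→1 (1)
 40  00010101110010001→0 (1)
 41  00101011100100011→0 (0)
 42  01010111001000110→0 (1)
 43  10101110010001101→1 (1)
 44  01011100100011011→0 (1)
 45  10111001000110111→1 (0)
 46  01110010001101110→0 (1)
 47  11100100011011101→1 (1)
 48  11001000110111011→1 (1)
 49  10010001101110111→1 (0)
 50  00100011011101110→0 (0)
 51  01000110111011100→0 (0)
 52  10001101110111000→1 (1)
 53  00011011101110001→0 (1)
 54  00110111011100011→0 (1)
 55  01101110111000111→0 (0)
 56  11011101110001110→1 (0)
 57  10111011100011100→1 (0)
 58  01110111000111000→0 (1)
 59  11101110001110001→1 (1)
 60  11011100011100011→1 (0)
 61  10111000111000110→1 (0)
 62  01110001110001100→0 (1)
 63  11100011100011001→1 (1)
 64  11000111000110011→1 (1)
 65  10001110001100111→1 (1)
 66  00011100011001111→0 (1)
 67  00111000110011111→0 (1)
 68  01110001100111111→0 (1)
 69  11100011001111111→1 (1)
 70  11000110011111111→1 (1)
 71  10001100111111111→1 (1)
 72  00011001111111111→0 (1)
 73  00110011111111111→0 (1)
 74  01100111111111111→0 (0)
 75  11001111111111110→1 (1)
 76  10011111111111101→1 (0)
 77  00111111111111010→0 (1)
 78  01111111111110101→0 (1)
 79  11111111111101011→1 (0)
 80  11111111111010110→1 (0)
 81  11111111110101100→1 (0)
 82  11111111101011000→1 (0)
 83  11111111010110000→1 (0)
 84  11111110101100000→1 (0)
 85  11111101011000000→1 (0)
 86  11111010110000000→1 (0)
 87  11110101100000000→1 (0)
 88  11101011000000000→1 (1)
 89  11010110000000001→1 (0)
 90  10101100000000010→1 (1)
 91  01011000000000101→0 (1)
 92  10110000000001011→1 (0)
 93  01100000000010110→0 (0)
 94  11000000000101100→1 (1)
 95  10000000001011001→1 (1)
 96  00000000010110011→0 (0)
 97  00000000101100110→0 (0)
 98  00000001011001100→0 (0)
 99  00000010110011000→0 (0)
100  00000101100110000→0 (0)
101  00001011001100000→0 (0)
102  00010110011000000→0 (1)
103  00101100110000001→0 (0)

10101111001011011110101100100001010110010001010111001000110111011100011100011001111111111110101100000000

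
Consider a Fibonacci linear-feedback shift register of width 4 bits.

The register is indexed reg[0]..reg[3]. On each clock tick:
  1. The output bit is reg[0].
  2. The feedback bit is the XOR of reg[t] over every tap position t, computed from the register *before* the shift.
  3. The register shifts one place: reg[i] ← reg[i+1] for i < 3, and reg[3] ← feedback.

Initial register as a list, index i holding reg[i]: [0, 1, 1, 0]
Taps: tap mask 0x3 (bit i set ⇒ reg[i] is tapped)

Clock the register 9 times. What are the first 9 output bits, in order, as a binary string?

011010111

tick  register→output (feedback)
  0  0110→0 (1)
  1  1101→1 (0)
  2  1010→1 (1)
  3  0101→0 (1)
  4  1011→1 (1)
  5  0111→0 (1)
  6  1111→1 (0)
  7  1110→1 (0)
  8  1100→1 (0)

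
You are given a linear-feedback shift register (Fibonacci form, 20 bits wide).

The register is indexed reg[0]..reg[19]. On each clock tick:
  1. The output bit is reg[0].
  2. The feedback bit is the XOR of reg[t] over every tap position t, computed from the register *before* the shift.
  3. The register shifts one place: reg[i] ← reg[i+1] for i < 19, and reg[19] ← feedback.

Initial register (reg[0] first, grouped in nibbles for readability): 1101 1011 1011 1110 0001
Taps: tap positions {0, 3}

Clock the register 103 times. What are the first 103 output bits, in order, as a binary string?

1101101110111110000100000110010011101001001101000011101000001001010111101010010000111010101110000101111

k : reg_k → out_k, fb_k
0: 11011011101111100001 → 1, fb=0
1: 10110111011111000010 → 1, fb=0
2: 01101110111110000100 → 0, fb=0
3: 11011101111100001000 → 1, fb=0
4: 10111011111000010000 → 1, fb=0
5: 01110111110000100000 → 0, fb=1
6: 11101111100001000001 → 1, fb=1
7: 11011111000010000011 → 1, fb=0
8: 10111110000100000110 → 1, fb=0
9: 01111100001000001100 → 0, fb=1
10: 11111000010000011001 → 1, fb=0
11: 11110000100000110010 → 1, fb=0
12: 11100001000001100100 → 1, fb=1
13: 11000010000011001001 → 1, fb=1
14: 10000100000110010011 → 1, fb=1
15: 00001000001100100111 → 0, fb=0
16: 00010000011001001110 → 0, fb=1
17: 00100000110010011101 → 0, fb=0
18: 01000001100100111010 → 0, fb=0
19: 10000011001001110100 → 1, fb=1
20: 00000110010011101001 → 0, fb=0
21: 00001100100111010010 → 0, fb=0
22: 00011001001110100100 → 0, fb=1
23: 00110010011101001001 → 0, fb=1
24: 01100100111010010011 → 0, fb=0
25: 11001001110100100110 → 1, fb=1
26: 10010011101001001101 → 1, fb=0
27: 00100111010010011010 → 0, fb=0
28: 01001110100100110100 → 0, fb=0
29: 10011101001001101000 → 1, fb=0
30: 00111010010011010000 → 0, fb=1
31: 01110100100110100001 → 0, fb=1
32: 11101001001101000011 → 1, fb=1
33: 11010010011010000111 → 1, fb=0
34: 10100100110100001110 → 1, fb=1
35: 01001001101000011101 → 0, fb=0
36: 10010011010000111010 → 1, fb=0
37: 00100110100001110100 → 0, fb=0
38: 01001101000011101000 → 0, fb=0
39: 10011010000111010000 → 1, fb=0
40: 00110100001110100000 → 0, fb=1
41: 01101000011101000001 → 0, fb=0
42: 11010000111010000010 → 1, fb=0
43: 10100001110100000100 → 1, fb=1
44: 01000011101000001001 → 0, fb=0
45: 10000111010000010010 → 1, fb=1
46: 00001110100000100101 → 0, fb=0
47: 00011101000001001010 → 0, fb=1
48: 00111010000010010101 → 0, fb=1
49: 01110100000100101011 → 0, fb=1
50: 11101000001001010111 → 1, fb=1
51: 11010000010010101111 → 1, fb=0
52: 10100000100101011110 → 1, fb=1
53: 01000001001010111101 → 0, fb=0
54: 10000010010101111010 → 1, fb=1
55: 00000100101011110101 → 0, fb=0
56: 00001001010111101010 → 0, fb=0
57: 00010010101111010100 → 0, fb=1
58: 00100101011110101001 → 0, fb=0
59: 01001010111101010010 → 0, fb=0
60: 10010101111010100100 → 1, fb=0
61: 00101011110101001000 → 0, fb=0
62: 01010111101010010000 → 0, fb=1
63: 10101111010100100001 → 1, fb=1
64: 01011110101001000011 → 0, fb=1
65: 10111101010010000111 → 1, fb=0
66: 01111010100100001110 → 0, fb=1
67: 11110101001000011101 → 1, fb=0
68: 11101010010000111010 → 1, fb=1
69: 11010100100001110101 → 1, fb=0
70: 10101001000011101010 → 1, fb=1
71: 01010010000111010101 → 0, fb=1
72: 10100100001110101011 → 1, fb=1
73: 01001000011101010111 → 0, fb=0
74: 10010000111010101110 → 1, fb=0
75: 00100001110101011100 → 0, fb=0
76: 01000011101010111000 → 0, fb=0
77: 10000111010101110000 → 1, fb=1
78: 00001110101011100001 → 0, fb=0
79: 00011101010111000010 → 0, fb=1
80: 00111010101110000101 → 0, fb=1
81: 01110101011100001011 → 0, fb=1
82: 11101010111000010111 → 1, fb=1
83: 11010101110000101111 → 1, fb=0
84: 10101011100001011110 → 1, fb=1
85: 01010111000010111101 → 0, fb=1
86: 10101110000101111011 → 1, fb=1
87: 01011100001011110111 → 0, fb=1
88: 10111000010111101111 → 1, fb=0
89: 01110000101111011110 → 0, fb=1
90: 11100001011110111101 → 1, fb=1
91: 11000010111101111011 → 1, fb=1
92: 10000101111011110111 → 1, fb=1
93: 00001011110111101111 → 0, fb=0
94: 00010111101111011110 → 0, fb=1
95: 00101111011110111101 → 0, fb=0
96: 01011110111101111010 → 0, fb=1
97: 10111101111011110101 → 1, fb=0
98: 01111011110111101010 → 0, fb=1
99: 11110111101111010101 → 1, fb=0
100: 11101111011110101010 → 1, fb=1
101: 11011110111101010101 → 1, fb=0
102: 10111101111010101010 → 1, fb=0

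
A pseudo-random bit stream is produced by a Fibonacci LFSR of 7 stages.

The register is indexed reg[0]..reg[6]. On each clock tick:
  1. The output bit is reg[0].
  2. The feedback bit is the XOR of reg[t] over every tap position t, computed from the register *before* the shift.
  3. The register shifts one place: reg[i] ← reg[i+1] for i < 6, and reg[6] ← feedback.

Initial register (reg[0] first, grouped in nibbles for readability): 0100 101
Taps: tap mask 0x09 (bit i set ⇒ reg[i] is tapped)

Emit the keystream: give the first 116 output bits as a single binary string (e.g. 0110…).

01001010001101110001111111000011101111001011001001000000100010011000101110101101100000110011010100111001111011010000

step | reg (before) | out | fb
   0 | 0100101 | 0 | 0
   1 | 1001010 | 1 | 0
   2 | 0010100 | 0 | 0
   3 | 0101000 | 0 | 1
   4 | 1010001 | 1 | 1
   5 | 0100011 | 0 | 0
   6 | 1000110 | 1 | 1
   7 | 0001101 | 0 | 1
   8 | 0011011 | 0 | 1
   9 | 0110111 | 0 | 0
  10 | 1101110 | 1 | 0
  11 | 1011100 | 1 | 0
  12 | 0111000 | 0 | 1
  13 | 1110001 | 1 | 1
  14 | 1100011 | 1 | 1
  15 | 1000111 | 1 | 1
  16 | 0001111 | 0 | 1
  17 | 0011111 | 0 | 1
  18 | 0111111 | 0 | 1
  19 | 1111111 | 1 | 0
  20 | 1111110 | 1 | 0
  21 | 1111100 | 1 | 0
  22 | 1111000 | 1 | 0
  23 | 1110000 | 1 | 1
  24 | 1100001 | 1 | 1
  25 | 1000011 | 1 | 1
  26 | 0000111 | 0 | 0
  27 | 0001110 | 0 | 1
  28 | 0011101 | 0 | 1
  29 | 0111011 | 0 | 1
  30 | 1110111 | 1 | 1
  31 | 1101111 | 1 | 0
  32 | 1011110 | 1 | 0
  33 | 0111100 | 0 | 1
  34 | 1111001 | 1 | 0
  35 | 1110010 | 1 | 1
  36 | 1100101 | 1 | 1
  37 | 1001011 | 1 | 0
  38 | 0010110 | 0 | 0
  39 | 0101100 | 0 | 1
  40 | 1011001 | 1 | 0
  41 | 0110010 | 0 | 0
  42 | 1100100 | 1 | 1
  43 | 1001001 | 1 | 0
  44 | 0010010 | 0 | 0
  45 | 0100100 | 0 | 0
  46 | 1001000 | 1 | 0
  47 | 0010000 | 0 | 0
  48 | 0100000 | 0 | 0
  49 | 1000000 | 1 | 1
  50 | 0000001 | 0 | 0
  51 | 0000010 | 0 | 0
  52 | 0000100 | 0 | 0
  53 | 0001000 | 0 | 1
  54 | 0010001 | 0 | 0
  55 | 0100010 | 0 | 0
  56 | 1000100 | 1 | 1
  57 | 0001001 | 0 | 1
  58 | 0010011 | 0 | 0
  59 | 0100110 | 0 | 0
  60 | 1001100 | 1 | 0
  61 | 0011000 | 0 | 1
  62 | 0110001 | 0 | 0
  63 | 1100010 | 1 | 1
  64 | 1000101 | 1 | 1
  65 | 0001011 | 0 | 1
  66 | 0010111 | 0 | 0
  67 | 0101110 | 0 | 1
  68 | 1011101 | 1 | 0
  69 | 0111010 | 0 | 1
  70 | 1110101 | 1 | 1
  71 | 1101011 | 1 | 0
  72 | 1010110 | 1 | 1
  73 | 0101101 | 0 | 1
  74 | 1011011 | 1 | 0
  75 | 0110110 | 0 | 0
  76 | 1101100 | 1 | 0
  77 | 1011000 | 1 | 0
  78 | 0110000 | 0 | 0
  79 | 1100000 | 1 | 1
  80 | 1000001 | 1 | 1
  81 | 0000011 | 0 | 0
  82 | 0000110 | 0 | 0
  83 | 0001100 | 0 | 1
  84 | 0011001 | 0 | 1
  85 | 0110011 | 0 | 0
  86 | 1100110 | 1 | 1
  87 | 1001101 | 1 | 0
  88 | 0011010 | 0 | 1
  89 | 0110101 | 0 | 0
  90 | 1101010 | 1 | 0
  91 | 1010100 | 1 | 1
  92 | 0101001 | 0 | 1
  93 | 1010011 | 1 | 1
  94 | 0100111 | 0 | 0
  95 | 1001110 | 1 | 0
  96 | 0011100 | 0 | 1
  97 | 0111001 | 0 | 1
  98 | 1110011 | 1 | 1
  99 | 1100111 | 1 | 1
 100 | 1001111 | 1 | 0
 101 | 0011110 | 0 | 1
 102 | 0111101 | 0 | 1
 103 | 1111011 | 1 | 0
 104 | 1110110 | 1 | 1
 105 | 1101101 | 1 | 0
 106 | 1011010 | 1 | 0
 107 | 0110100 | 0 | 0
 108 | 1101000 | 1 | 0
 109 | 1010000 | 1 | 1
 110 | 0100001 | 0 | 0
 111 | 1000010 | 1 | 1
 112 | 0000101 | 0 | 0
 113 | 0001010 | 0 | 1
 114 | 0010101 | 0 | 0
 115 | 0101010 | 0 | 1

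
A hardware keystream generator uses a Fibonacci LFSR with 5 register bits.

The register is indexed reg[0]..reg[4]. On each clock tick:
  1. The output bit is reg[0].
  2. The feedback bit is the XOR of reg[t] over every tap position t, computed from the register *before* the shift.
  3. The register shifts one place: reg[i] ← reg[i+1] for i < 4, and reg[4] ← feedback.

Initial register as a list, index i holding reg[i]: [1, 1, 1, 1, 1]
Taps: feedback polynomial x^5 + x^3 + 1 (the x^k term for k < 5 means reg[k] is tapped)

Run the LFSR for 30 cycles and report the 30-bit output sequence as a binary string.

tick  register→output (feedback)
  0  11111→1 (0)
  1  11110→1 (0)
  2  11100→1 (1)
  3  11001→1 (1)
  4  10011→1 (0)
  5  00110→0 (1)
  6  01101→0 (0)
  7  11010→1 (0)
  8  10100→1 (1)
  9  01001→0 (0)
 10  10010→1 (0)
 11  00100→0 (0)
 12  01000→0 (0)
 13  10000→1 (1)
 14  00001→0 (0)
 15  00010→0 (1)
 16  00101→0 (0)
 17  01010→0 (1)
 18  10101→1 (1)
 19  01011→0 (1)
 20  10111→1 (0)
 21  01110→0 (1)
 22  11101→1 (1)
 23  11011→1 (0)
 24  10110→1 (0)
 25  01100→0 (0)
 26  11000→1 (1)
 27  10001→1 (1)
 28  00011→0 (1)
 29  00111→0 (1)

111110011010010000101011101100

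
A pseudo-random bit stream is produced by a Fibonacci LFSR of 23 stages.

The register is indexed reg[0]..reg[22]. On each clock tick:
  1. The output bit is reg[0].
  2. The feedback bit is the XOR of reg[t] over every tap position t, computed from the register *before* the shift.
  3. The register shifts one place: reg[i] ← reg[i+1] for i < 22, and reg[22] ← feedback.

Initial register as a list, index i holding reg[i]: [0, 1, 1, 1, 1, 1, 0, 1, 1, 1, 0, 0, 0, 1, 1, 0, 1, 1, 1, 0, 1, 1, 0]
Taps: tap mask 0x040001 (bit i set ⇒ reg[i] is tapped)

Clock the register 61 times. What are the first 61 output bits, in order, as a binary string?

0111110111000110111011011001011100110100011110001110100100100

step | reg (before) | out | fb
   0 | 01111101110001101110110 | 0 | 1
   1 | 11111011100011011101101 | 1 | 1
   2 | 11110111000110111011011 | 1 | 0
   3 | 11101110001101110110110 | 1 | 0
   4 | 11011100011011101101100 | 1 | 1
   5 | 10111000110111011011001 | 1 | 0
   6 | 01110001101110110110010 | 0 | 1
   7 | 11100011011101101100101 | 1 | 1
   8 | 11000110111011011001011 | 1 | 1
   9 | 10001101110110110010111 | 1 | 0
  10 | 00011011101101100101110 | 0 | 0
  11 | 00110111011011001011100 | 0 | 1
  12 | 01101110110110010111001 | 0 | 1
  13 | 11011101101100101110011 | 1 | 0
  14 | 10111011011001011100110 | 1 | 1
  15 | 01110110110010111001101 | 0 | 0
  16 | 11101101100101110011010 | 1 | 0
  17 | 11011011001011100110100 | 1 | 0
  18 | 10110110010111001101000 | 1 | 1
  19 | 01101100101110011010001 | 0 | 1
  20 | 11011001011100110100011 | 1 | 1
  21 | 10110010111001101000111 | 1 | 1
  22 | 01100101110011010001111 | 0 | 0
  23 | 11001011100110100011110 | 1 | 0
  24 | 10010111001101000111100 | 1 | 0
  25 | 00101110011010001111000 | 0 | 1
  26 | 01011100110100011110001 | 0 | 1
  27 | 10111001101000111100011 | 1 | 1
  28 | 01110011010001111000111 | 0 | 0
  29 | 11100110100011110001110 | 1 | 1
  30 | 11001101000111100011101 | 1 | 0
  31 | 10011010001111000111010 | 1 | 0
  32 | 00110100011110001110100 | 0 | 1
  33 | 01101000111100011101001 | 0 | 0
  34 | 11010001111000111010010 | 1 | 0
  35 | 10100011110001110100100 | 1 | 1
  36 | 01000111100011101001001 | 0 | 0
  37 | 10001111000111010010010 | 1 | 0
  38 | 00011110001110100100100 | 0 | 0
  39 | 00111100011101001001000 | 0 | 0
  40 | 01111000111010010010000 | 0 | 1
  41 | 11110001110100100100001 | 1 | 1
  42 | 11100011101001001000011 | 1 | 1
  43 | 11000111010010010000111 | 1 | 1
  44 | 10001110100100100001111 | 1 | 1
  45 | 00011101001001000011111 | 0 | 1
  46 | 00111010010010000111111 | 0 | 1
  47 | 01110100100100001111111 | 0 | 1
  48 | 11101001001000011111111 | 1 | 0
  49 | 11010010010000111111110 | 1 | 0
  50 | 10100100100001111111100 | 1 | 0
  51 | 01001001000011111111000 | 0 | 1
  52 | 10010010000111111110001 | 1 | 0
  53 | 00100100001111111100010 | 0 | 0
  54 | 01001000011111111000100 | 0 | 0
  55 | 10010000111111110001000 | 1 | 1
  56 | 00100001111111100010001 | 0 | 1
  57 | 01000011111111000100011 | 0 | 0
  58 | 10000111111110001000110 | 1 | 1
  59 | 00001111111100010001101 | 0 | 0
  60 | 00011111111000100011010 | 0 | 1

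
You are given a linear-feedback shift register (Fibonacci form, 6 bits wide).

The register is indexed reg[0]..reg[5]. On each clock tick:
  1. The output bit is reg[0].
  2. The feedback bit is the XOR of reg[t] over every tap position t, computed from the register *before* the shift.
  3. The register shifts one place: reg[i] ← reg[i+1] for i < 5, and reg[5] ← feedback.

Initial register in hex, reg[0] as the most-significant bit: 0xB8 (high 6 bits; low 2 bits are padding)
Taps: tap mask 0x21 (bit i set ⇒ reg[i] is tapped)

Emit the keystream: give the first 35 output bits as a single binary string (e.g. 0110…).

10111011010010011100010111100101000

step | reg (before) | out | fb
   0 | 101110 | 1 | 1
   1 | 011101 | 0 | 1
   2 | 111011 | 1 | 0
   3 | 110110 | 1 | 1
   4 | 101101 | 1 | 0
   5 | 011010 | 0 | 0
   6 | 110100 | 1 | 1
   7 | 101001 | 1 | 0
   8 | 010010 | 0 | 0
   9 | 100100 | 1 | 1
  10 | 001001 | 0 | 1
  11 | 010011 | 0 | 1
  12 | 100111 | 1 | 0
  13 | 001110 | 0 | 0
  14 | 011100 | 0 | 0
  15 | 111000 | 1 | 1
  16 | 110001 | 1 | 0
  17 | 100010 | 1 | 1
  18 | 000101 | 0 | 1
  19 | 001011 | 0 | 1
  20 | 010111 | 0 | 1
  21 | 101111 | 1 | 0
  22 | 011110 | 0 | 0
  23 | 111100 | 1 | 1
  24 | 111001 | 1 | 0
  25 | 110010 | 1 | 1
  26 | 100101 | 1 | 0
  27 | 001010 | 0 | 0
  28 | 010100 | 0 | 0
  29 | 101000 | 1 | 1
  30 | 010001 | 0 | 1
  31 | 100011 | 1 | 0
  32 | 000110 | 0 | 0
  33 | 001100 | 0 | 0
  34 | 011000 | 0 | 0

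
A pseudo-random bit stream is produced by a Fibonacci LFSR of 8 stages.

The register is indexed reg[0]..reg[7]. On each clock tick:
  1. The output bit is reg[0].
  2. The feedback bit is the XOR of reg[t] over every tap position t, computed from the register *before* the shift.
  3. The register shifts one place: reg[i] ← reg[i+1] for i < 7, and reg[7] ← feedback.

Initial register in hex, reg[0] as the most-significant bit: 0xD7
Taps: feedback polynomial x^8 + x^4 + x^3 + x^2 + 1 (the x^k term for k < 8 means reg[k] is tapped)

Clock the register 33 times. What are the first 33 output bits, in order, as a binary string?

k : reg_k → out_k, fb_k
0: 11010111 → 1, fb=0
1: 10101110 → 1, fb=1
2: 01011101 → 0, fb=0
3: 10111010 → 1, fb=0
4: 01110100 → 0, fb=0
5: 11101000 → 1, fb=1
6: 11010001 → 1, fb=0
7: 10100010 → 1, fb=0
8: 01000100 → 0, fb=0
9: 10001000 → 1, fb=0
10: 00010000 → 0, fb=1
11: 00100001 → 0, fb=1
12: 01000011 → 0, fb=0
13: 10000110 → 1, fb=1
14: 00001101 → 0, fb=1
15: 00011011 → 0, fb=0
16: 00110110 → 0, fb=0
17: 01101100 → 0, fb=0
18: 11011000 → 1, fb=1
19: 10110001 → 1, fb=1
20: 01100011 → 0, fb=1
21: 11000111 → 1, fb=1
22: 10001111 → 1, fb=0
23: 00011110 → 0, fb=0
24: 00111100 → 0, fb=1
25: 01111001 → 0, fb=1
26: 11110011 → 1, fb=1
27: 11100111 → 1, fb=0
28: 11001110 → 1, fb=0
29: 10011100 → 1, fb=1
30: 00111001 → 0, fb=1
31: 01110011 → 0, fb=0
32: 11100110 → 1, fb=0

110101110100010000110110001111001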